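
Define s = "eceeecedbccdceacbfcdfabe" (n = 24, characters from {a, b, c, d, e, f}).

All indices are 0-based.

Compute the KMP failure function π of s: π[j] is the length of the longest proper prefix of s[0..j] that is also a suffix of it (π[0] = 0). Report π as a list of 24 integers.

π[0] = 0
j=1 s[j]='c': π[1]=0 (border '')
j=2 s[j]='e': π[2]=1 (border 'e')
j=3 s[j]='e': k: 1→0; π[3]=1 (border 'e')
j=4 s[j]='e': k: 1→0; π[4]=1 (border 'e')
j=5 s[j]='c': π[5]=2 (border 'ec')
j=6 s[j]='e': π[6]=3 (border 'ece')
j=7 s[j]='d': k: 3→1→0; π[7]=0 (border '')
j=8 s[j]='b': π[8]=0 (border '')
j=9 s[j]='c': π[9]=0 (border '')
j=10 s[j]='c': π[10]=0 (border '')
j=11 s[j]='d': π[11]=0 (border '')
j=12 s[j]='c': π[12]=0 (border '')
j=13 s[j]='e': π[13]=1 (border 'e')
j=14 s[j]='a': k: 1→0; π[14]=0 (border '')
j=15 s[j]='c': π[15]=0 (border '')
j=16 s[j]='b': π[16]=0 (border '')
j=17 s[j]='f': π[17]=0 (border '')
j=18 s[j]='c': π[18]=0 (border '')
j=19 s[j]='d': π[19]=0 (border '')
j=20 s[j]='f': π[20]=0 (border '')
j=21 s[j]='a': π[21]=0 (border '')
j=22 s[j]='b': π[22]=0 (border '')
j=23 s[j]='e': π[23]=1 (border 'e')

[0, 0, 1, 1, 1, 2, 3, 0, 0, 0, 0, 0, 0, 1, 0, 0, 0, 0, 0, 0, 0, 0, 0, 1]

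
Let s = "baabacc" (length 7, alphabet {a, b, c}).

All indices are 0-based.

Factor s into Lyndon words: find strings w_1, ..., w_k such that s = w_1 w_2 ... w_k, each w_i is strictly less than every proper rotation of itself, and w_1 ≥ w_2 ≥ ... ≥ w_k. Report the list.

emit factor 1: 'b' (i=0, period=1)
emit factor 2: 'aabacc' (i=1, period=6)

["b", "aabacc"]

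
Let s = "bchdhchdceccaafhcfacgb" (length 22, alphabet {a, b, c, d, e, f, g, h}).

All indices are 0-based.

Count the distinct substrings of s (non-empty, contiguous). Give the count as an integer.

235

sorted suffixes:
  #0 SA[0]=12  'aafhcfacgb'
  #1 SA[1]=18  'acgb'
  #2 SA[2]=13  'afhcfacgb'
  #3 SA[3]=21  'b'
  #4 SA[4]=0  'bchdhchdceccaafhcfacgb'
  #5 SA[5]=11  'caafhcfacgb'
  #6 SA[6]=10  'ccaafhcfacgb'
  #7 SA[7]=8  'ceccaafhcfacgb'
  #8 SA[8]=16  'cfacgb'
  #9 SA[9]=19  'cgb'
  #10 SA[10]=5  'chdceccaafhcfacgb'
  #11 SA[11]=1  'chdhchdceccaafhcfacgb'
  #12 SA[12]=7  'dceccaafhcfacgb'
  #13 SA[13]=3  'dhchdceccaafhcfacgb'
  #14 SA[14]=9  'eccaafhcfacgb'
  #15 SA[15]=17  'facgb'
  #16 SA[16]=14  'fhcfacgb'
  #17 SA[17]=20  'gb'
  #18 SA[18]=15  'hcfacgb'
  #19 SA[19]=4  'hchdceccaafhcfacgb'
  #20 SA[20]=6  'hdceccaafhcfacgb'
  #21 SA[21]=2  'hdhchdceccaafhcfacgb'

SA = [12, 18, 13, 21, 0, 11, 10, 8, 16, 19, 5, 1, 7, 3, 9, 17, 14, 20, 15, 4, 6, 2]
i: (SA[i-1],SA[i]) lcp shared
  1: (12,18) 1 'a'
  2: (18,13) 1 'a'
  3: (13,21) 0 ''
  4: (21,0) 1 'b'
  5: (0,11) 0 ''
  6: (11,10) 1 'c'
  7: (10,8) 1 'c'
  8: (8,16) 1 'c'
  9: (16,19) 1 'c'
  10: (19,5) 1 'c'
  11: (5,1) 3 'chd'
  12: (1,7) 0 ''
  13: (7,3) 1 'd'
  14: (3,9) 0 ''
  15: (9,17) 0 ''
  16: (17,14) 1 'f'
  17: (14,20) 0 ''
  18: (20,15) 0 ''
  19: (15,4) 2 'hc'
  20: (4,6) 1 'h'
  21: (6,2) 2 'hd'

n(n+1)/2 = 22·23/2 = 253
Σ LCP = 0 + 1 + 1 + 0 + 1 + 0 + 1 + 1 + 1 + 1 + 1 + 3 + 0 + 1 + 0 + 0 + 1 + 0 + 0 + 2 + 1 + 2 = 18
distinct = 253 − 18 = 235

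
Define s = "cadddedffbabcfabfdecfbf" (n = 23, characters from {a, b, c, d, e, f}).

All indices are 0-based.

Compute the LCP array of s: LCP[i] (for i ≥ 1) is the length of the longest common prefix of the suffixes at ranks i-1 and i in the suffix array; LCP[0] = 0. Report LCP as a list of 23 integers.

rank | idx | suffix
   0 |  10 | abcfabfdecfbf
   1 |  14 | abfdecfbf
   2 |   1 | adddedffbabcfabfdecfbf
   3 |   9 | babcfabfdecfbf
   4 |  11 | bcfabfdecfbf
   5 |  21 | bf
   6 |  15 | bfdecfbf
   7 |   0 | cadddedffbabcfabfdecfbf
   8 |  12 | cfabfdecfbf
   9 |  19 | cfbf
  10 |   2 | dddedffbabcfabfdecfbf
  11 |   3 | ddedffbabcfabfdecfbf
  12 |  17 | decfbf
  13 |   4 | dedffbabcfabfdecfbf
  14 |   6 | dffbabcfabfdecfbf
  15 |  18 | ecfbf
  16 |   5 | edffbabcfabfdecfbf
  17 |  22 | f
  18 |  13 | fabfdecfbf
  19 |   8 | fbabcfabfdecfbf
  20 |  20 | fbf
  21 |  16 | fdecfbf
  22 |   7 | ffbabcfabfdecfbf

SA = [10, 14, 1, 9, 11, 21, 15, 0, 12, 19, 2, 3, 17, 4, 6, 18, 5, 22, 13, 8, 20, 16, 7]
i: (SA[i-1],SA[i]) lcp shared
  1: (10,14) 2 'ab'
  2: (14,1) 1 'a'
  3: (1,9) 0 ''
  4: (9,11) 1 'b'
  5: (11,21) 1 'b'
  6: (21,15) 2 'bf'
  7: (15,0) 0 ''
  8: (0,12) 1 'c'
  9: (12,19) 2 'cf'
  10: (19,2) 0 ''
  11: (2,3) 2 'dd'
  12: (3,17) 1 'd'
  13: (17,4) 2 'de'
  14: (4,6) 1 'd'
  15: (6,18) 0 ''
  16: (18,5) 1 'e'
  17: (5,22) 0 ''
  18: (22,13) 1 'f'
  19: (13,8) 1 'f'
  20: (8,20) 2 'fb'
  21: (20,16) 1 'f'
  22: (16,7) 1 'f'

[0, 2, 1, 0, 1, 1, 2, 0, 1, 2, 0, 2, 1, 2, 1, 0, 1, 0, 1, 1, 2, 1, 1]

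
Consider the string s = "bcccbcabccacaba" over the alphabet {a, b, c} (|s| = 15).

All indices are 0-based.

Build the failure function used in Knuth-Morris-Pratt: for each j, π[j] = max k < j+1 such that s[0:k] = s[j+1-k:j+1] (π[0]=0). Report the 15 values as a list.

[0, 0, 0, 0, 1, 2, 0, 1, 2, 3, 0, 0, 0, 1, 0]

π[0] = 0
j=1 s[j]='c': π[1]=0 (border '')
j=2 s[j]='c': π[2]=0 (border '')
j=3 s[j]='c': π[3]=0 (border '')
j=4 s[j]='b': π[4]=1 (border 'b')
j=5 s[j]='c': π[5]=2 (border 'bc')
j=6 s[j]='a': k: 2→0; π[6]=0 (border '')
j=7 s[j]='b': π[7]=1 (border 'b')
j=8 s[j]='c': π[8]=2 (border 'bc')
j=9 s[j]='c': π[9]=3 (border 'bcc')
j=10 s[j]='a': k: 3→0; π[10]=0 (border '')
j=11 s[j]='c': π[11]=0 (border '')
j=12 s[j]='a': π[12]=0 (border '')
j=13 s[j]='b': π[13]=1 (border 'b')
j=14 s[j]='a': k: 1→0; π[14]=0 (border '')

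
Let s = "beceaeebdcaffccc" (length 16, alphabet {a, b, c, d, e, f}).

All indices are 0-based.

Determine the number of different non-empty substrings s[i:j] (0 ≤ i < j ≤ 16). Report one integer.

rank→(start, suffix):
  0 → (4, 'aeebdcaffccc')
  1 → (10, 'affccc')
  2 → (7, 'bdcaffccc')
  3 → (0, 'beceaeebdcaffccc')
  4 → (15, 'c')
  5 → (9, 'caffccc')
  6 → (14, 'cc')
  7 → (13, 'ccc')
  8 → (2, 'ceaeebdcaffccc')
  9 → (8, 'dcaffccc')
  10 → (3, 'eaeebdcaffccc')
  11 → (6, 'ebdcaffccc')
  12 → (1, 'eceaeebdcaffccc')
  13 → (5, 'eebdcaffccc')
  14 → (12, 'fccc')
  15 → (11, 'ffccc')

SA = [4, 10, 7, 0, 15, 9, 14, 13, 2, 8, 3, 6, 1, 5, 12, 11]
[i] adj suffixes → lcp
  [1] 4/10 → 1 ('a')
  [2] 10/7 → 0 ('')
  [3] 7/0 → 1 ('b')
  [4] 0/15 → 0 ('')
  [5] 15/9 → 1 ('c')
  [6] 9/14 → 1 ('c')
  [7] 14/13 → 2 ('cc')
  [8] 13/2 → 1 ('c')
  [9] 2/8 → 0 ('')
  [10] 8/3 → 0 ('')
  [11] 3/6 → 1 ('e')
  [12] 6/1 → 1 ('e')
  [13] 1/5 → 1 ('e')
  [14] 5/12 → 0 ('')
  [15] 12/11 → 1 ('f')

n(n+1)/2 = 16·17/2 = 136
Σ LCP = 0 + 1 + 0 + 1 + 0 + 1 + 1 + 2 + 1 + 0 + 0 + 1 + 1 + 1 + 0 + 1 = 11
distinct = 136 − 11 = 125

125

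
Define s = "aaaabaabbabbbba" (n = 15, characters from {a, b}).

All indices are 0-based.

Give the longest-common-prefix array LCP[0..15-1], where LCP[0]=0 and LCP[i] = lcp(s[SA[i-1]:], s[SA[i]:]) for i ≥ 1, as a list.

[0, 1, 3, 2, 3, 1, 2, 3, 0, 2, 2, 1, 3, 2, 3]

rank | idx | suffix
   0 |  14 | a
   1 |   0 | aaaabaabbabbbba
   2 |   1 | aaabaabbabbbba
   3 |   2 | aabaabbabbbba
   4 |   5 | aabbabbbba
   5 |   3 | abaabbabbbba
   6 |   6 | abbabbbba
   7 |   9 | abbbba
   8 |  13 | ba
   9 |   4 | baabbabbbba
  10 |   8 | babbbba
  11 |  12 | bba
  12 |   7 | bbabbbba
  13 |  11 | bbba
  14 |  10 | bbbba

SA = [14, 0, 1, 2, 5, 3, 6, 9, 13, 4, 8, 12, 7, 11, 10]
i: (SA[i-1],SA[i]) lcp shared
  1: (14,0) 1 'a'
  2: (0,1) 3 'aaa'
  3: (1,2) 2 'aa'
  4: (2,5) 3 'aab'
  5: (5,3) 1 'a'
  6: (3,6) 2 'ab'
  7: (6,9) 3 'abb'
  8: (9,13) 0 ''
  9: (13,4) 2 'ba'
  10: (4,8) 2 'ba'
  11: (8,12) 1 'b'
  12: (12,7) 3 'bba'
  13: (7,11) 2 'bb'
  14: (11,10) 3 'bbb'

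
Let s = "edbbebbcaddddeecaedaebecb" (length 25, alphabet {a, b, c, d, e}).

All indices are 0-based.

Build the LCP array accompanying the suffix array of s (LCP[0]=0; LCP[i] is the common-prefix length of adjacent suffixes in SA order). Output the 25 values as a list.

sorted suffixes:
  #0 SA[0]=8  'addddeecaedaebecb'
  #1 SA[1]=19  'aebecb'
  #2 SA[2]=16  'aedaebecb'
  #3 SA[3]=24  'b'
  #4 SA[4]=5  'bbcaddddeecaedaebecb'
  #5 SA[5]=2  'bbebbcaddddeecaedaebecb'
  #6 SA[6]=6  'bcaddddeecaedaebecb'
  #7 SA[7]=3  'bebbcaddddeecaedaebecb'
  #8 SA[8]=21  'becb'
  #9 SA[9]=7  'caddddeecaedaebecb'
  #10 SA[10]=15  'caedaebecb'
  #11 SA[11]=23  'cb'
  #12 SA[12]=18  'daebecb'
  #13 SA[13]=1  'dbbebbcaddddeecaedaebecb'
  #14 SA[14]=9  'ddddeecaedaebecb'
  #15 SA[15]=10  'dddeecaedaebecb'
  #16 SA[16]=11  'ddeecaedaebecb'
  #17 SA[17]=12  'deecaedaebecb'
  #18 SA[18]=4  'ebbcaddddeecaedaebecb'
  #19 SA[19]=20  'ebecb'
  #20 SA[20]=14  'ecaedaebecb'
  #21 SA[21]=22  'ecb'
  #22 SA[22]=17  'edaebecb'
  #23 SA[23]=0  'edbbebbcaddddeecaedaebecb'
  #24 SA[24]=13  'eecaedaebecb'

SA = [8, 19, 16, 24, 5, 2, 6, 3, 21, 7, 15, 23, 18, 1, 9, 10, 11, 12, 4, 20, 14, 22, 17, 0, 13]
[i] adj suffixes → lcp
  [1] 8/19 → 1 ('a')
  [2] 19/16 → 2 ('ae')
  [3] 16/24 → 0 ('')
  [4] 24/5 → 1 ('b')
  [5] 5/2 → 2 ('bb')
  [6] 2/6 → 1 ('b')
  [7] 6/3 → 1 ('b')
  [8] 3/21 → 2 ('be')
  [9] 21/7 → 0 ('')
  [10] 7/15 → 2 ('ca')
  [11] 15/23 → 1 ('c')
  [12] 23/18 → 0 ('')
  [13] 18/1 → 1 ('d')
  [14] 1/9 → 1 ('d')
  [15] 9/10 → 3 ('ddd')
  [16] 10/11 → 2 ('dd')
  [17] 11/12 → 1 ('d')
  [18] 12/4 → 0 ('')
  [19] 4/20 → 2 ('eb')
  [20] 20/14 → 1 ('e')
  [21] 14/22 → 2 ('ec')
  [22] 22/17 → 1 ('e')
  [23] 17/0 → 2 ('ed')
  [24] 0/13 → 1 ('e')

[0, 1, 2, 0, 1, 2, 1, 1, 2, 0, 2, 1, 0, 1, 1, 3, 2, 1, 0, 2, 1, 2, 1, 2, 1]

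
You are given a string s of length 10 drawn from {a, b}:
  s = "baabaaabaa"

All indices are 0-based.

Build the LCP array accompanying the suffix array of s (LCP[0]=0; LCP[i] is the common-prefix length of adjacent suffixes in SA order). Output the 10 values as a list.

[0, 1, 2, 2, 5, 1, 4, 0, 3, 3]

sorted suffixes:
  #0 SA[0]=9  'a'
  #1 SA[1]=8  'aa'
  #2 SA[2]=4  'aaabaa'
  #3 SA[3]=5  'aabaa'
  #4 SA[4]=1  'aabaaabaa'
  #5 SA[5]=6  'abaa'
  #6 SA[6]=2  'abaaabaa'
  #7 SA[7]=7  'baa'
  #8 SA[8]=3  'baaabaa'
  #9 SA[9]=0  'baabaaabaa'

SA = [9, 8, 4, 5, 1, 6, 2, 7, 3, 0]
i: (SA[i-1],SA[i]) lcp shared
  1: (9,8) 1 'a'
  2: (8,4) 2 'aa'
  3: (4,5) 2 'aa'
  4: (5,1) 5 'aabaa'
  5: (1,6) 1 'a'
  6: (6,2) 4 'abaa'
  7: (2,7) 0 ''
  8: (7,3) 3 'baa'
  9: (3,0) 3 'baa'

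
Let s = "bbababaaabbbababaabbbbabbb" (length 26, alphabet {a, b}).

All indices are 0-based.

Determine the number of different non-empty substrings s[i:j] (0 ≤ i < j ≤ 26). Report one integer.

267

rank | idx | suffix
   0 |   6 | aaabbbababaabbbbabbb
   1 |   7 | aabbbababaabbbbabbb
   2 |  16 | aabbbbabbb
   3 |   4 | abaaabbbababaabbbbabbb
   4 |  14 | abaabbbbabbb
   5 |   2 | ababaaabbbababaabbbbabbb
   6 |  12 | ababaabbbbabbb
   7 |  22 | abbb
   8 |   8 | abbbababaabbbbabbb
   9 |  17 | abbbbabbb
  10 |  25 | b
  11 |   5 | baaabbbababaabbbbabbb
  12 |  15 | baabbbbabbb
  13 |   3 | babaaabbbababaabbbbabbb
  14 |  13 | babaabbbbabbb
  15 |   1 | bababaaabbbababaabbbbabbb
  16 |  11 | bababaabbbbabbb
  17 |  21 | babbb
  18 |  24 | bb
  19 |   0 | bbababaaabbbababaabbbbabbb
  20 |  10 | bbababaabbbbabbb
  21 |  20 | bbabbb
  22 |  23 | bbb
  23 |   9 | bbbababaabbbbabbb
  24 |  19 | bbbabbb
  25 |  18 | bbbbabbb

SA = [6, 7, 16, 4, 14, 2, 12, 22, 8, 17, 25, 5, 15, 3, 13, 1, 11, 21, 24, 0, 10, 20, 23, 9, 19, 18]
i: (SA[i-1],SA[i]) lcp shared
  1: (6,7) 2 'aa'
  2: (7,16) 5 'aabbb'
  3: (16,4) 1 'a'
  4: (4,14) 4 'abaa'
  5: (14,2) 3 'aba'
  6: (2,12) 6 'ababaa'
  7: (12,22) 2 'ab'
  8: (22,8) 4 'abbb'
  9: (8,17) 4 'abbb'
  10: (17,25) 0 ''
  11: (25,5) 1 'b'
  12: (5,15) 3 'baa'
  13: (15,3) 2 'ba'
  14: (3,13) 5 'babaa'
  15: (13,1) 4 'baba'
  16: (1,11) 7 'bababaa'
  17: (11,21) 3 'bab'
  18: (21,24) 1 'b'
  19: (24,0) 2 'bb'
  20: (0,10) 8 'bbababaa'
  21: (10,20) 4 'bbab'
  22: (20,23) 2 'bb'
  23: (23,9) 3 'bbb'
  24: (9,19) 5 'bbbab'
  25: (19,18) 3 'bbb'

n(n+1)/2 = 26·27/2 = 351
Σ LCP = 0 + 2 + 5 + 1 + 4 + 3 + 6 + 2 + 4 + 4 + 0 + 1 + 3 + 2 + 5 + 4 + 7 + 3 + 1 + 2 + 8 + 4 + 2 + 3 + 5 + 3 = 84
distinct = 351 − 84 = 267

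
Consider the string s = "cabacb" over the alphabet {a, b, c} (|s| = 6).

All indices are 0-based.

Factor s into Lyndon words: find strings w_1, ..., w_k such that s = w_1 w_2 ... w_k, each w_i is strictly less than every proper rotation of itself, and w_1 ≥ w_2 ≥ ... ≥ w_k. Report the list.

emit factor 1: 'c' (i=0, period=1)
emit factor 2: 'abacb' (i=1, period=5)

["c", "abacb"]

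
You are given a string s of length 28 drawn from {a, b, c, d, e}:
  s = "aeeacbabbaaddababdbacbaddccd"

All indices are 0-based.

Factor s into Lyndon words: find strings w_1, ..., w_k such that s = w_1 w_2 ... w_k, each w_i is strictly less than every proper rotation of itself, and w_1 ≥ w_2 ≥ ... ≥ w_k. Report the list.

emit factor 1: 'aee' (i=0, period=3)
emit factor 2: 'acb' (i=3, period=3)
emit factor 3: 'abb' (i=6, period=3)
emit factor 4: 'aaddababdbacbaddccd' (i=9, period=19)

["aee", "acb", "abb", "aaddababdbacbaddccd"]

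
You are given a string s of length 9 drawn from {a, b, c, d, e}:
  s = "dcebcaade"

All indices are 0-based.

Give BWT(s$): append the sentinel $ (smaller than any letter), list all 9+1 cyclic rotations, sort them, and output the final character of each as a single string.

ecaebd$adc

rank  rotation    last
    0  $dcebcaade  e
    1  aade$dcebc  c
    2  ade$dcebca  a
    3  bcaade$dce  e
    4  caade$dceb  b
    5  cebcaade$d  d
    6  dcebcaade$  $
    7  de$dcebcaa  a
    8  e$dcebcaad  d
    9  ebcaade$dc  c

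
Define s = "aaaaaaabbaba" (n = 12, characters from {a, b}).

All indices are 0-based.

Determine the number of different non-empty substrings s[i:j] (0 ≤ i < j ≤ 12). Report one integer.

51

rank | idx | suffix
   0 |  11 | a
   1 |   0 | aaaaaaabbaba
   2 |   1 | aaaaaabbaba
   3 |   2 | aaaaabbaba
   4 |   3 | aaaabbaba
   5 |   4 | aaabbaba
   6 |   5 | aabbaba
   7 |   9 | aba
   8 |   6 | abbaba
   9 |  10 | ba
  10 |   8 | baba
  11 |   7 | bbaba

SA = [11, 0, 1, 2, 3, 4, 5, 9, 6, 10, 8, 7]
i: (SA[i-1],SA[i]) lcp shared
  1: (11,0) 1 'a'
  2: (0,1) 6 'aaaaaa'
  3: (1,2) 5 'aaaaa'
  4: (2,3) 4 'aaaa'
  5: (3,4) 3 'aaa'
  6: (4,5) 2 'aa'
  7: (5,9) 1 'a'
  8: (9,6) 2 'ab'
  9: (6,10) 0 ''
  10: (10,8) 2 'ba'
  11: (8,7) 1 'b'

n(n+1)/2 = 12·13/2 = 78
Σ LCP = 0 + 1 + 6 + 5 + 4 + 3 + 2 + 1 + 2 + 0 + 2 + 1 = 27
distinct = 78 − 27 = 51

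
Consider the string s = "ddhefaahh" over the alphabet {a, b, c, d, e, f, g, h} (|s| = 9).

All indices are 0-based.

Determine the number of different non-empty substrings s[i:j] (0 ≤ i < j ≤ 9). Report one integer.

41

rank | idx | suffix
   0 |   5 | aahh
   1 |   6 | ahh
   2 |   0 | ddhefaahh
   3 |   1 | dhefaahh
   4 |   3 | efaahh
   5 |   4 | faahh
   6 |   8 | h
   7 |   2 | hefaahh
   8 |   7 | hh

SA = [5, 6, 0, 1, 3, 4, 8, 2, 7]
[i] adj suffixes → lcp
  [1] 5/6 → 1 ('a')
  [2] 6/0 → 0 ('')
  [3] 0/1 → 1 ('d')
  [4] 1/3 → 0 ('')
  [5] 3/4 → 0 ('')
  [6] 4/8 → 0 ('')
  [7] 8/2 → 1 ('h')
  [8] 2/7 → 1 ('h')

n(n+1)/2 = 9·10/2 = 45
Σ LCP = 0 + 1 + 0 + 1 + 0 + 0 + 0 + 1 + 1 = 4
distinct = 45 − 4 = 41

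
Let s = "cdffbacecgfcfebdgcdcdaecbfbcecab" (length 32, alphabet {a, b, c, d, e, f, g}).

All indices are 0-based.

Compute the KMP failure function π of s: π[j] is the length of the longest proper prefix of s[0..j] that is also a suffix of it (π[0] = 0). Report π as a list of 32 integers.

[0, 0, 0, 0, 0, 0, 1, 0, 1, 0, 0, 1, 0, 0, 0, 0, 0, 1, 2, 1, 2, 0, 0, 1, 0, 0, 0, 1, 0, 1, 0, 0]

π[0] = 0
j=1 s[j]='d': π[1]=0 (border '')
j=2 s[j]='f': π[2]=0 (border '')
j=3 s[j]='f': π[3]=0 (border '')
j=4 s[j]='b': π[4]=0 (border '')
j=5 s[j]='a': π[5]=0 (border '')
j=6 s[j]='c': π[6]=1 (border 'c')
j=7 s[j]='e': k: 1→0; π[7]=0 (border '')
j=8 s[j]='c': π[8]=1 (border 'c')
j=9 s[j]='g': k: 1→0; π[9]=0 (border '')
j=10 s[j]='f': π[10]=0 (border '')
j=11 s[j]='c': π[11]=1 (border 'c')
j=12 s[j]='f': k: 1→0; π[12]=0 (border '')
j=13 s[j]='e': π[13]=0 (border '')
j=14 s[j]='b': π[14]=0 (border '')
j=15 s[j]='d': π[15]=0 (border '')
j=16 s[j]='g': π[16]=0 (border '')
j=17 s[j]='c': π[17]=1 (border 'c')
j=18 s[j]='d': π[18]=2 (border 'cd')
j=19 s[j]='c': k: 2→0; π[19]=1 (border 'c')
j=20 s[j]='d': π[20]=2 (border 'cd')
j=21 s[j]='a': k: 2→0; π[21]=0 (border '')
j=22 s[j]='e': π[22]=0 (border '')
j=23 s[j]='c': π[23]=1 (border 'c')
j=24 s[j]='b': k: 1→0; π[24]=0 (border '')
j=25 s[j]='f': π[25]=0 (border '')
j=26 s[j]='b': π[26]=0 (border '')
j=27 s[j]='c': π[27]=1 (border 'c')
j=28 s[j]='e': k: 1→0; π[28]=0 (border '')
j=29 s[j]='c': π[29]=1 (border 'c')
j=30 s[j]='a': k: 1→0; π[30]=0 (border '')
j=31 s[j]='b': π[31]=0 (border '')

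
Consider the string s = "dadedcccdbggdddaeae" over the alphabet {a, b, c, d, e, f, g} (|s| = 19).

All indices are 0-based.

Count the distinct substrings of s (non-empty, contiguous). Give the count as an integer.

173

rank→(start, suffix):
  0 → (1, 'adedcccdbggdddaeae')
  1 → (17, 'ae')
  2 → (15, 'aeae')
  3 → (9, 'bggdddaeae')
  4 → (5, 'cccdbggdddaeae')
  5 → (6, 'ccdbggdddaeae')
  6 → (7, 'cdbggdddaeae')
  7 → (0, 'dadedcccdbggdddaeae')
  8 → (14, 'daeae')
  9 → (8, 'dbggdddaeae')
  10 → (4, 'dcccdbggdddaeae')
  11 → (13, 'ddaeae')
  12 → (12, 'dddaeae')
  13 → (2, 'dedcccdbggdddaeae')
  14 → (18, 'e')
  15 → (16, 'eae')
  16 → (3, 'edcccdbggdddaeae')
  17 → (11, 'gdddaeae')
  18 → (10, 'ggdddaeae')

SA = [1, 17, 15, 9, 5, 6, 7, 0, 14, 8, 4, 13, 12, 2, 18, 16, 3, 11, 10]
i: (SA[i-1],SA[i]) lcp shared
  1: (1,17) 1 'a'
  2: (17,15) 2 'ae'
  3: (15,9) 0 ''
  4: (9,5) 0 ''
  5: (5,6) 2 'cc'
  6: (6,7) 1 'c'
  7: (7,0) 0 ''
  8: (0,14) 2 'da'
  9: (14,8) 1 'd'
  10: (8,4) 1 'd'
  11: (4,13) 1 'd'
  12: (13,12) 2 'dd'
  13: (12,2) 1 'd'
  14: (2,18) 0 ''
  15: (18,16) 1 'e'
  16: (16,3) 1 'e'
  17: (3,11) 0 ''
  18: (11,10) 1 'g'

n(n+1)/2 = 19·20/2 = 190
Σ LCP = 0 + 1 + 2 + 0 + 0 + 2 + 1 + 0 + 2 + 1 + 1 + 1 + 2 + 1 + 0 + 1 + 1 + 0 + 1 = 17
distinct = 190 − 17 = 173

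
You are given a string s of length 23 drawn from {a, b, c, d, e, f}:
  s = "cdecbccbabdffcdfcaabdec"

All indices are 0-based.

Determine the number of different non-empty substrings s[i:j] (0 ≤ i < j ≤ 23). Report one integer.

249

rank | idx | suffix
   0 |  17 | aabdec
   1 |  18 | abdec
   2 |   8 | abdffcdfcaabdec
   3 |   7 | babdffcdfcaabdec
   4 |   4 | bccbabdffcdfcaabdec
   5 |  19 | bdec
   6 |   9 | bdffcdfcaabdec
   7 |  22 | c
   8 |  16 | caabdec
   9 |   6 | cbabdffcdfcaabdec
  10 |   3 | cbccbabdffcdfcaabdec
  11 |   5 | ccbabdffcdfcaabdec
  12 |   0 | cdecbccbabdffcdfcaabdec
  13 |  13 | cdfcaabdec
  14 |  20 | dec
  15 |   1 | decbccbabdffcdfcaabdec
  16 |  14 | dfcaabdec
  17 |  10 | dffcdfcaabdec
  18 |  21 | ec
  19 |   2 | ecbccbabdffcdfcaabdec
  20 |  15 | fcaabdec
  21 |  12 | fcdfcaabdec
  22 |  11 | ffcdfcaabdec

SA = [17, 18, 8, 7, 4, 19, 9, 22, 16, 6, 3, 5, 0, 13, 20, 1, 14, 10, 21, 2, 15, 12, 11]
rank  pair      lcp
   1  s[17:],s[18:]  1  'a'
   2  s[18:],s[8:]  3  'abd'
   3  s[8:],s[7:]  0  ''
   4  s[7:],s[4:]  1  'b'
   5  s[4:],s[19:]  1  'b'
   6  s[19:],s[9:]  2  'bd'
   7  s[9:],s[22:]  0  ''
   8  s[22:],s[16:]  1  'c'
   9  s[16:],s[6:]  1  'c'
  10  s[6:],s[3:]  2  'cb'
  11  s[3:],s[5:]  1  'c'
  12  s[5:],s[0:]  1  'c'
  13  s[0:],s[13:]  2  'cd'
  14  s[13:],s[20:]  0  ''
  15  s[20:],s[1:]  3  'dec'
  16  s[1:],s[14:]  1  'd'
  17  s[14:],s[10:]  2  'df'
  18  s[10:],s[21:]  0  ''
  19  s[21:],s[2:]  2  'ec'
  20  s[2:],s[15:]  0  ''
  21  s[15:],s[12:]  2  'fc'
  22  s[12:],s[11:]  1  'f'

n(n+1)/2 = 23·24/2 = 276
Σ LCP = 0 + 1 + 3 + 0 + 1 + 1 + 2 + 0 + 1 + 1 + 2 + 1 + 1 + 2 + 0 + 3 + 1 + 2 + 0 + 2 + 0 + 2 + 1 = 27
distinct = 276 − 27 = 249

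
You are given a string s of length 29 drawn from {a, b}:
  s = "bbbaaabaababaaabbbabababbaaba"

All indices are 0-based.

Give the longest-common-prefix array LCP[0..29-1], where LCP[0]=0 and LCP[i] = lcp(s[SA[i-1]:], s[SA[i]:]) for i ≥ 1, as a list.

[0, 1, 4, 2, 4, 4, 3, 1, 3, 4, 3, 5, 4, 2, 3, 0, 2, 5, 3, 5, 2, 4, 5, 3, 1, 4, 3, 2, 4]

rank→(start, suffix):
  0 → (28, 'a')
  1 → (3, 'aaabaababaaabbbabababbaaba')
  2 → (12, 'aaabbbabababbaaba')
  3 → (25, 'aaba')
  4 → (4, 'aabaababaaabbbabababbaaba')
  5 → (7, 'aababaaabbbabababbaaba')
  6 → (13, 'aabbbabababbaaba')
  7 → (26, 'aba')
  8 → (10, 'abaaabbbabababbaaba')
  9 → (5, 'abaababaaabbbabababbaaba')
  10 → (8, 'ababaaabbbabababbaaba')
  11 → (18, 'abababbaaba')
  12 → (20, 'ababbaaba')
  13 → (22, 'abbaaba')
  14 → (14, 'abbbabababbaaba')
  15 → (27, 'ba')
  16 → (2, 'baaabaababaaabbbabababbaaba')
  17 → (11, 'baaabbbabababbaaba')
  18 → (24, 'baaba')
  19 → (6, 'baababaaabbbabababbaaba')
  20 → (9, 'babaaabbbabababbaaba')
  21 → (17, 'babababbaaba')
  22 → (19, 'bababbaaba')
  23 → (21, 'babbaaba')
  24 → (1, 'bbaaabaababaaabbbabababbaaba')
  25 → (23, 'bbaaba')
  26 → (16, 'bbabababbaaba')
  27 → (0, 'bbbaaabaababaaabbbabababbaaba')
  28 → (15, 'bbbabababbaaba')

SA = [28, 3, 12, 25, 4, 7, 13, 26, 10, 5, 8, 18, 20, 22, 14, 27, 2, 11, 24, 6, 9, 17, 19, 21, 1, 23, 16, 0, 15]
[i] adj suffixes → lcp
  [1] 28/3 → 1 ('a')
  [2] 3/12 → 4 ('aaab')
  [3] 12/25 → 2 ('aa')
  [4] 25/4 → 4 ('aaba')
  [5] 4/7 → 4 ('aaba')
  [6] 7/13 → 3 ('aab')
  [7] 13/26 → 1 ('a')
  [8] 26/10 → 3 ('aba')
  [9] 10/5 → 4 ('abaa')
  [10] 5/8 → 3 ('aba')
  [11] 8/18 → 5 ('ababa')
  [12] 18/20 → 4 ('abab')
  [13] 20/22 → 2 ('ab')
  [14] 22/14 → 3 ('abb')
  [15] 14/27 → 0 ('')
  [16] 27/2 → 2 ('ba')
  [17] 2/11 → 5 ('baaab')
  [18] 11/24 → 3 ('baa')
  [19] 24/6 → 5 ('baaba')
  [20] 6/9 → 2 ('ba')
  [21] 9/17 → 4 ('baba')
  [22] 17/19 → 5 ('babab')
  [23] 19/21 → 3 ('bab')
  [24] 21/1 → 1 ('b')
  [25] 1/23 → 4 ('bbaa')
  [26] 23/16 → 3 ('bba')
  [27] 16/0 → 2 ('bb')
  [28] 0/15 → 4 ('bbba')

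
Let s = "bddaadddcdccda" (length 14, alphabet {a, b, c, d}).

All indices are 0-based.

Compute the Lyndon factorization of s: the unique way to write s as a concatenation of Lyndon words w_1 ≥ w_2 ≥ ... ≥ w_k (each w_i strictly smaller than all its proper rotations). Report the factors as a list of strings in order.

emit factor 1: 'bdd' (i=0, period=3)
emit factor 2: 'aadddcdccd' (i=3, period=10)
emit factor 3: 'a' (i=13, period=1)

["bdd", "aadddcdccd", "a"]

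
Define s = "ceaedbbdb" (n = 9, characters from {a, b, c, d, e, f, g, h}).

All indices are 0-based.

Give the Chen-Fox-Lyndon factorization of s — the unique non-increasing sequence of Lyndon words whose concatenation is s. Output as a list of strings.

["ce", "aedbbdb"]

emit factor 1: 'ce' (i=0, period=2)
emit factor 2: 'aedbbdb' (i=2, period=7)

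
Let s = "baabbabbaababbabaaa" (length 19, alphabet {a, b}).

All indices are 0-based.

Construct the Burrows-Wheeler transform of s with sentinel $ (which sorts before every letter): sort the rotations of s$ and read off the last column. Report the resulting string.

rank  rotation              last
    0  $baabbabbaababbabaaa  a
    1  a$baabbabbaababbabaa  a
    2  aa$baabbabbaababbaba  a
    3  aaa$baabbabbaababbab  b
    4  aababbabaaa$baabbabb  b
    5  aabbabbaababbabaaa$b  b
    6  abaaa$baabbabbaababb  b
    7  ababbabaaa$baabbabba  a
    8  abbaababbabaaa$baabb  b
    9  abbabaaa$baabbabbaab  b
   10  abbabbaababbabaaa$ba  a
   11  baaa$baabbabbaababba  a
   12  baababbabaaa$baabbab  b
   13  baabbabbaababbabaaa$  $
   14  babaaa$baabbabbaabab  b
   15  babbaababbabaaa$baab  b
   16  babbabaaa$baabbabbaa  a
   17  bbaababbabaaa$baabba  a
   18  bbabaaa$baabbabbaaba  a
   19  bbabbaababbabaaa$baa  a

aaabbbbabbaab$bbaaaa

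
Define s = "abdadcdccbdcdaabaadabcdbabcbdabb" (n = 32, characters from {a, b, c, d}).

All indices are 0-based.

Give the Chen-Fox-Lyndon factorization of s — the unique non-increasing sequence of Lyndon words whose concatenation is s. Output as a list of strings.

emit factor 1: 'abdadcdccbdcd' (i=0, period=13)
emit factor 2: 'aabaadabcdbabcbdabb' (i=13, period=19)

["abdadcdccbdcd", "aabaadabcdbabcbdabb"]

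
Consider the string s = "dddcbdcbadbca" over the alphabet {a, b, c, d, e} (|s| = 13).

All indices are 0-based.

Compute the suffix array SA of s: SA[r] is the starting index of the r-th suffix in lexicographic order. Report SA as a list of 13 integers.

sorted suffixes:
  #0 SA[0]=12  'a'
  #1 SA[1]=8  'adbca'
  #2 SA[2]=7  'badbca'
  #3 SA[3]=10  'bca'
  #4 SA[4]=4  'bdcbadbca'
  #5 SA[5]=11  'ca'
  #6 SA[6]=6  'cbadbca'
  #7 SA[7]=3  'cbdcbadbca'
  #8 SA[8]=9  'dbca'
  #9 SA[9]=5  'dcbadbca'
  #10 SA[10]=2  'dcbdcbadbca'
  #11 SA[11]=1  'ddcbdcbadbca'
  #12 SA[12]=0  'dddcbdcbadbca'

[12, 8, 7, 10, 4, 11, 6, 3, 9, 5, 2, 1, 0]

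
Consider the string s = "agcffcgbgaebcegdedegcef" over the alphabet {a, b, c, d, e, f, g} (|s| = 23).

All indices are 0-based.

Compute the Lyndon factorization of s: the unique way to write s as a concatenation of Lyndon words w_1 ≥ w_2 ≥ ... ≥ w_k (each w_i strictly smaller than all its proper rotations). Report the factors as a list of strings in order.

["agcffcgbg", "aebcegdedegcef"]

emit factor 1: 'agcffcgbg' (i=0, period=9)
emit factor 2: 'aebcegdedegcef' (i=9, period=14)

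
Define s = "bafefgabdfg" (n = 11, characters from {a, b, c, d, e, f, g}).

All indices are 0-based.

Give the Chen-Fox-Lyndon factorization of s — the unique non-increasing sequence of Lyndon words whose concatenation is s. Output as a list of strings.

["b", "afefg", "abdfg"]

emit factor 1: 'b' (i=0, period=1)
emit factor 2: 'afefg' (i=1, period=5)
emit factor 3: 'abdfg' (i=6, period=5)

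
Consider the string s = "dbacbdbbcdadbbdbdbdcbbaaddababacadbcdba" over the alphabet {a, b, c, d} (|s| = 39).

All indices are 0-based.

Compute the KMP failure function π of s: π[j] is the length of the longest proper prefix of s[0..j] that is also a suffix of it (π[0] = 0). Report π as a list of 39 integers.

π[0] = 0
j=1 s[j]='b': π[1]=0 (border '')
j=2 s[j]='a': π[2]=0 (border '')
j=3 s[j]='c': π[3]=0 (border '')
j=4 s[j]='b': π[4]=0 (border '')
j=5 s[j]='d': π[5]=1 (border 'd')
j=6 s[j]='b': π[6]=2 (border 'db')
j=7 s[j]='b': k: 2→0; π[7]=0 (border '')
j=8 s[j]='c': π[8]=0 (border '')
j=9 s[j]='d': π[9]=1 (border 'd')
j=10 s[j]='a': k: 1→0; π[10]=0 (border '')
j=11 s[j]='d': π[11]=1 (border 'd')
j=12 s[j]='b': π[12]=2 (border 'db')
j=13 s[j]='b': k: 2→0; π[13]=0 (border '')
j=14 s[j]='d': π[14]=1 (border 'd')
j=15 s[j]='b': π[15]=2 (border 'db')
j=16 s[j]='d': k: 2→0; π[16]=1 (border 'd')
j=17 s[j]='b': π[17]=2 (border 'db')
j=18 s[j]='d': k: 2→0; π[18]=1 (border 'd')
j=19 s[j]='c': k: 1→0; π[19]=0 (border '')
j=20 s[j]='b': π[20]=0 (border '')
j=21 s[j]='b': π[21]=0 (border '')
j=22 s[j]='a': π[22]=0 (border '')
j=23 s[j]='a': π[23]=0 (border '')
j=24 s[j]='d': π[24]=1 (border 'd')
j=25 s[j]='d': k: 1→0; π[25]=1 (border 'd')
j=26 s[j]='a': k: 1→0; π[26]=0 (border '')
j=27 s[j]='b': π[27]=0 (border '')
j=28 s[j]='a': π[28]=0 (border '')
j=29 s[j]='b': π[29]=0 (border '')
j=30 s[j]='a': π[30]=0 (border '')
j=31 s[j]='c': π[31]=0 (border '')
j=32 s[j]='a': π[32]=0 (border '')
j=33 s[j]='d': π[33]=1 (border 'd')
j=34 s[j]='b': π[34]=2 (border 'db')
j=35 s[j]='c': k: 2→0; π[35]=0 (border '')
j=36 s[j]='d': π[36]=1 (border 'd')
j=37 s[j]='b': π[37]=2 (border 'db')
j=38 s[j]='a': π[38]=3 (border 'dba')

[0, 0, 0, 0, 0, 1, 2, 0, 0, 1, 0, 1, 2, 0, 1, 2, 1, 2, 1, 0, 0, 0, 0, 0, 1, 1, 0, 0, 0, 0, 0, 0, 0, 1, 2, 0, 1, 2, 3]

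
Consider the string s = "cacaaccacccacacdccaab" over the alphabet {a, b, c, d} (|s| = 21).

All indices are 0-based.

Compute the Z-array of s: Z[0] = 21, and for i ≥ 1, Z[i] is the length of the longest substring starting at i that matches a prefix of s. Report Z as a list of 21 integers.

Z[0]=21
i=1: fresh scan; Z[1]=0
i=2: fresh scan; Z[2]=2 extend→box=[2,4)
i=3: min(r-i=1, Z[1]=0)=0; Z[3]=0
i=4: fresh scan; Z[4]=0
i=5: fresh scan; Z[5]=1 extend→box=[5,6)
i=6: fresh scan; Z[6]=3 extend→box=[6,9)
i=7: min(r-i=2, Z[1]=0)=0; Z[7]=0
i=8: min(r-i=1, Z[2]=2)=1; Z[8]=1
i=9: fresh scan; Z[9]=1 extend→box=[9,10)
i=10: fresh scan; Z[10]=4 extend→box=[10,14)
i=11: min(r-i=3, Z[1]=0)=0; Z[11]=0
i=12: min(r-i=2, Z[2]=2)=2; Z[12]=3 extend→box=[12,15)
i=13: min(r-i=2, Z[1]=0)=0; Z[13]=0
i=14: min(r-i=1, Z[2]=2)=1; Z[14]=1
i=15: fresh scan; Z[15]=0
i=16: fresh scan; Z[16]=1 extend→box=[16,17)
i=17: fresh scan; Z[17]=2 extend→box=[17,19)
i=18: min(r-i=1, Z[1]=0)=0; Z[18]=0
i=19: fresh scan; Z[19]=0
i=20: fresh scan; Z[20]=0

[21, 0, 2, 0, 0, 1, 3, 0, 1, 1, 4, 0, 3, 0, 1, 0, 1, 2, 0, 0, 0]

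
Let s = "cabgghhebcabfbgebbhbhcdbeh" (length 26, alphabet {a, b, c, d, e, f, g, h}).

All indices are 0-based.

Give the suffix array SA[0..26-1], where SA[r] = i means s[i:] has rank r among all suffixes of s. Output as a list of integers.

[10, 1, 16, 8, 23, 11, 13, 2, 17, 19, 9, 0, 21, 22, 15, 7, 24, 12, 14, 3, 4, 25, 18, 20, 6, 5]

sorted suffixes:
  #0 SA[0]=10  'abfbgebbhbhcdbeh'
  #1 SA[1]=1  'abgghhebcabfbgebbhbhcdbeh'
  #2 SA[2]=16  'bbhbhcdbeh'
  #3 SA[3]=8  'bcabfbgebbhbhcdbeh'
  #4 SA[4]=23  'beh'
  #5 SA[5]=11  'bfbgebbhbhcdbeh'
  #6 SA[6]=13  'bgebbhbhcdbeh'
  #7 SA[7]=2  'bgghhebcabfbgebbhbhcdbeh'
  #8 SA[8]=17  'bhbhcdbeh'
  #9 SA[9]=19  'bhcdbeh'
  #10 SA[10]=9  'cabfbgebbhbhcdbeh'
  #11 SA[11]=0  'cabgghhebcabfbgebbhbhcdbeh'
  #12 SA[12]=21  'cdbeh'
  #13 SA[13]=22  'dbeh'
  #14 SA[14]=15  'ebbhbhcdbeh'
  #15 SA[15]=7  'ebcabfbgebbhbhcdbeh'
  #16 SA[16]=24  'eh'
  #17 SA[17]=12  'fbgebbhbhcdbeh'
  #18 SA[18]=14  'gebbhbhcdbeh'
  #19 SA[19]=3  'gghhebcabfbgebbhbhcdbeh'
  #20 SA[20]=4  'ghhebcabfbgebbhbhcdbeh'
  #21 SA[21]=25  'h'
  #22 SA[22]=18  'hbhcdbeh'
  #23 SA[23]=20  'hcdbeh'
  #24 SA[24]=6  'hebcabfbgebbhbhcdbeh'
  #25 SA[25]=5  'hhebcabfbgebbhbhcdbeh'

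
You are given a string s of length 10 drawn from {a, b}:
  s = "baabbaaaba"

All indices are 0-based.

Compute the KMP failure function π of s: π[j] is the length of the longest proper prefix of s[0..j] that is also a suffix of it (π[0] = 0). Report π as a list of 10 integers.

π[0] = 0
j=1 s[j]='a': π[1]=0 (border '')
j=2 s[j]='a': π[2]=0 (border '')
j=3 s[j]='b': π[3]=1 (border 'b')
j=4 s[j]='b': k: 1→0; π[4]=1 (border 'b')
j=5 s[j]='a': π[5]=2 (border 'ba')
j=6 s[j]='a': π[6]=3 (border 'baa')
j=7 s[j]='a': k: 3→0; π[7]=0 (border '')
j=8 s[j]='b': π[8]=1 (border 'b')
j=9 s[j]='a': π[9]=2 (border 'ba')

[0, 0, 0, 1, 1, 2, 3, 0, 1, 2]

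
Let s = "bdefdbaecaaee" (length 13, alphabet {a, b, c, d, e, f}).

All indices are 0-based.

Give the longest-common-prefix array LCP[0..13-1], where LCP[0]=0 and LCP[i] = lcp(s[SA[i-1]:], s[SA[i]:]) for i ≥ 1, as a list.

rank | idx | suffix
   0 |   9 | aaee
   1 |   6 | aecaaee
   2 |  10 | aee
   3 |   5 | baecaaee
   4 |   0 | bdefdbaecaaee
   5 |   8 | caaee
   6 |   4 | dbaecaaee
   7 |   1 | defdbaecaaee
   8 |  12 | e
   9 |   7 | ecaaee
  10 |  11 | ee
  11 |   2 | efdbaecaaee
  12 |   3 | fdbaecaaee

SA = [9, 6, 10, 5, 0, 8, 4, 1, 12, 7, 11, 2, 3]
[i] adj suffixes → lcp
  [1] 9/6 → 1 ('a')
  [2] 6/10 → 2 ('ae')
  [3] 10/5 → 0 ('')
  [4] 5/0 → 1 ('b')
  [5] 0/8 → 0 ('')
  [6] 8/4 → 0 ('')
  [7] 4/1 → 1 ('d')
  [8] 1/12 → 0 ('')
  [9] 12/7 → 1 ('e')
  [10] 7/11 → 1 ('e')
  [11] 11/2 → 1 ('e')
  [12] 2/3 → 0 ('')

[0, 1, 2, 0, 1, 0, 0, 1, 0, 1, 1, 1, 0]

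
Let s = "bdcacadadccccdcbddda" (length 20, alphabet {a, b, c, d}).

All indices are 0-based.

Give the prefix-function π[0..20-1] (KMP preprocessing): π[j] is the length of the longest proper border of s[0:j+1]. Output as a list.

π[0] = 0
j=1 s[j]='d': π[1]=0 (border '')
j=2 s[j]='c': π[2]=0 (border '')
j=3 s[j]='a': π[3]=0 (border '')
j=4 s[j]='c': π[4]=0 (border '')
j=5 s[j]='a': π[5]=0 (border '')
j=6 s[j]='d': π[6]=0 (border '')
j=7 s[j]='a': π[7]=0 (border '')
j=8 s[j]='d': π[8]=0 (border '')
j=9 s[j]='c': π[9]=0 (border '')
j=10 s[j]='c': π[10]=0 (border '')
j=11 s[j]='c': π[11]=0 (border '')
j=12 s[j]='c': π[12]=0 (border '')
j=13 s[j]='d': π[13]=0 (border '')
j=14 s[j]='c': π[14]=0 (border '')
j=15 s[j]='b': π[15]=1 (border 'b')
j=16 s[j]='d': π[16]=2 (border 'bd')
j=17 s[j]='d': k: 2→0; π[17]=0 (border '')
j=18 s[j]='d': π[18]=0 (border '')
j=19 s[j]='a': π[19]=0 (border '')

[0, 0, 0, 0, 0, 0, 0, 0, 0, 0, 0, 0, 0, 0, 0, 1, 2, 0, 0, 0]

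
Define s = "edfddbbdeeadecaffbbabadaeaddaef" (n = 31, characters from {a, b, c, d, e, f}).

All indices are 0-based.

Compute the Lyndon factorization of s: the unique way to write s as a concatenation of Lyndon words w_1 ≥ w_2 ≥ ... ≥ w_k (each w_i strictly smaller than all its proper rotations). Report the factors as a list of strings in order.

emit factor 1: 'e' (i=0, period=1)
emit factor 2: 'df' (i=1, period=2)
emit factor 3: 'd' (i=3, period=1)
emit factor 4: 'd' (i=4, period=1)
emit factor 5: 'bbdee' (i=5, period=5)
emit factor 6: 'adecaffbb' (i=10, period=9)
emit factor 7: 'abadaeaddaef' (i=19, period=12)

["e", "df", "d", "d", "bbdee", "adecaffbb", "abadaeaddaef"]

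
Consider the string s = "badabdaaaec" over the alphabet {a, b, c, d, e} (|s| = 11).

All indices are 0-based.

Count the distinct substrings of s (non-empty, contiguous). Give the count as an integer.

58

sorted suffixes:
  #0 SA[0]=6  'aaaec'
  #1 SA[1]=7  'aaec'
  #2 SA[2]=3  'abdaaaec'
  #3 SA[3]=1  'adabdaaaec'
  #4 SA[4]=8  'aec'
  #5 SA[5]=0  'badabdaaaec'
  #6 SA[6]=4  'bdaaaec'
  #7 SA[7]=10  'c'
  #8 SA[8]=5  'daaaec'
  #9 SA[9]=2  'dabdaaaec'
  #10 SA[10]=9  'ec'

SA = [6, 7, 3, 1, 8, 0, 4, 10, 5, 2, 9]
rank  pair      lcp
   1  s[6:],s[7:]  2  'aa'
   2  s[7:],s[3:]  1  'a'
   3  s[3:],s[1:]  1  'a'
   4  s[1:],s[8:]  1  'a'
   5  s[8:],s[0:]  0  ''
   6  s[0:],s[4:]  1  'b'
   7  s[4:],s[10:]  0  ''
   8  s[10:],s[5:]  0  ''
   9  s[5:],s[2:]  2  'da'
  10  s[2:],s[9:]  0  ''

n(n+1)/2 = 11·12/2 = 66
Σ LCP = 0 + 2 + 1 + 1 + 1 + 0 + 1 + 0 + 0 + 2 + 0 = 8
distinct = 66 − 8 = 58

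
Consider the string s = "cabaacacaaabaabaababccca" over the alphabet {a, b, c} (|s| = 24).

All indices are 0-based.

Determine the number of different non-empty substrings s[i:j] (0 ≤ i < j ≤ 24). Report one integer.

rank→(start, suffix):
  0 → (23, 'a')
  1 → (8, 'aaabaabaababccca')
  2 → (9, 'aabaabaababccca')
  3 → (12, 'aabaababccca')
  4 → (15, 'aababccca')
  5 → (3, 'aacacaaabaabaababccca')
  6 → (10, 'abaabaababccca')
  7 → (13, 'abaababccca')
  8 → (1, 'abaacacaaabaabaababccca')
  9 → (16, 'ababccca')
  10 → (18, 'abccca')
  11 → (6, 'acaaabaabaababccca')
  12 → (4, 'acacaaabaabaababccca')
  13 → (11, 'baabaababccca')
  14 → (14, 'baababccca')
  15 → (2, 'baacacaaabaabaababccca')
  16 → (17, 'babccca')
  17 → (19, 'bccca')
  18 → (22, 'ca')
  19 → (7, 'caaabaabaababccca')
  20 → (0, 'cabaacacaaabaabaababccca')
  21 → (5, 'cacaaabaabaababccca')
  22 → (21, 'cca')
  23 → (20, 'ccca')

SA = [23, 8, 9, 12, 15, 3, 10, 13, 1, 16, 18, 6, 4, 11, 14, 2, 17, 19, 22, 7, 0, 5, 21, 20]
rank  pair      lcp
   1  s[23:],s[8:]  1  'a'
   2  s[8:],s[9:]  2  'aa'
   3  s[9:],s[12:]  7  'aabaaba'
   4  s[12:],s[15:]  4  'aaba'
   5  s[15:],s[3:]  2  'aa'
   6  s[3:],s[10:]  1  'a'
   7  s[10:],s[13:]  6  'abaaba'
   8  s[13:],s[1:]  4  'abaa'
   9  s[1:],s[16:]  3  'aba'
  10  s[16:],s[18:]  2  'ab'
  11  s[18:],s[6:]  1  'a'
  12  s[6:],s[4:]  3  'aca'
  13  s[4:],s[11:]  0  ''
  14  s[11:],s[14:]  5  'baaba'
  15  s[14:],s[2:]  3  'baa'
  16  s[2:],s[17:]  2  'ba'
  17  s[17:],s[19:]  1  'b'
  18  s[19:],s[22:]  0  ''
  19  s[22:],s[7:]  2  'ca'
  20  s[7:],s[0:]  2  'ca'
  21  s[0:],s[5:]  2  'ca'
  22  s[5:],s[21:]  1  'c'
  23  s[21:],s[20:]  2  'cc'

n(n+1)/2 = 24·25/2 = 300
Σ LCP = 0 + 1 + 2 + 7 + 4 + 2 + 1 + 6 + 4 + 3 + 2 + 1 + 3 + 0 + 5 + 3 + 2 + 1 + 0 + 2 + 2 + 2 + 1 + 2 = 56
distinct = 300 − 56 = 244

244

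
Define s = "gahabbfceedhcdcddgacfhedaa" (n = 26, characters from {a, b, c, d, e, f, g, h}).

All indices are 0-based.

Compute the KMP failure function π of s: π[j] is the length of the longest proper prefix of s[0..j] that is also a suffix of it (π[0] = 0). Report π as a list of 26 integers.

[0, 0, 0, 0, 0, 0, 0, 0, 0, 0, 0, 0, 0, 0, 0, 0, 0, 1, 2, 0, 0, 0, 0, 0, 0, 0]

π[0] = 0
j=1 s[j]='a': π[1]=0 (border '')
j=2 s[j]='h': π[2]=0 (border '')
j=3 s[j]='a': π[3]=0 (border '')
j=4 s[j]='b': π[4]=0 (border '')
j=5 s[j]='b': π[5]=0 (border '')
j=6 s[j]='f': π[6]=0 (border '')
j=7 s[j]='c': π[7]=0 (border '')
j=8 s[j]='e': π[8]=0 (border '')
j=9 s[j]='e': π[9]=0 (border '')
j=10 s[j]='d': π[10]=0 (border '')
j=11 s[j]='h': π[11]=0 (border '')
j=12 s[j]='c': π[12]=0 (border '')
j=13 s[j]='d': π[13]=0 (border '')
j=14 s[j]='c': π[14]=0 (border '')
j=15 s[j]='d': π[15]=0 (border '')
j=16 s[j]='d': π[16]=0 (border '')
j=17 s[j]='g': π[17]=1 (border 'g')
j=18 s[j]='a': π[18]=2 (border 'ga')
j=19 s[j]='c': k: 2→0; π[19]=0 (border '')
j=20 s[j]='f': π[20]=0 (border '')
j=21 s[j]='h': π[21]=0 (border '')
j=22 s[j]='e': π[22]=0 (border '')
j=23 s[j]='d': π[23]=0 (border '')
j=24 s[j]='a': π[24]=0 (border '')
j=25 s[j]='a': π[25]=0 (border '')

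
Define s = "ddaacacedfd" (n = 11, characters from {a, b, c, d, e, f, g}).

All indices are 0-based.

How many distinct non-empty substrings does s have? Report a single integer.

rank→(start, suffix):
  0 → (2, 'aacacedfd')
  1 → (3, 'acacedfd')
  2 → (5, 'acedfd')
  3 → (4, 'cacedfd')
  4 → (6, 'cedfd')
  5 → (10, 'd')
  6 → (1, 'daacacedfd')
  7 → (0, 'ddaacacedfd')
  8 → (8, 'dfd')
  9 → (7, 'edfd')
  10 → (9, 'fd')

SA = [2, 3, 5, 4, 6, 10, 1, 0, 8, 7, 9]
rank  pair      lcp
   1  s[2:],s[3:]  1  'a'
   2  s[3:],s[5:]  2  'ac'
   3  s[5:],s[4:]  0  ''
   4  s[4:],s[6:]  1  'c'
   5  s[6:],s[10:]  0  ''
   6  s[10:],s[1:]  1  'd'
   7  s[1:],s[0:]  1  'd'
   8  s[0:],s[8:]  1  'd'
   9  s[8:],s[7:]  0  ''
  10  s[7:],s[9:]  0  ''

n(n+1)/2 = 11·12/2 = 66
Σ LCP = 0 + 1 + 2 + 0 + 1 + 0 + 1 + 1 + 1 + 0 + 0 = 7
distinct = 66 − 7 = 59

59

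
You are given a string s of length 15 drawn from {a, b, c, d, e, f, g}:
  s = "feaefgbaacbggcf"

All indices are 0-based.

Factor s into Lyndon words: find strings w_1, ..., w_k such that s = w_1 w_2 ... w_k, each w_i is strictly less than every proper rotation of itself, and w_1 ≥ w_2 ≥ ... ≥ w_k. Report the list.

emit factor 1: 'f' (i=0, period=1)
emit factor 2: 'e' (i=1, period=1)
emit factor 3: 'aefgb' (i=2, period=5)
emit factor 4: 'aacbggcf' (i=7, period=8)

["f", "e", "aefgb", "aacbggcf"]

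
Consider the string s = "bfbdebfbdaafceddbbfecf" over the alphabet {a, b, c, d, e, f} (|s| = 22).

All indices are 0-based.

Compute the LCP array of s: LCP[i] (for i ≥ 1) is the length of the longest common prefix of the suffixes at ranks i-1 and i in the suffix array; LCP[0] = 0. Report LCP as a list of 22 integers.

[0, 1, 0, 1, 2, 1, 4, 2, 0, 1, 0, 1, 1, 1, 0, 1, 1, 0, 1, 3, 1, 1]

rank | idx | suffix
   0 |   9 | aafceddbbfecf
   1 |  10 | afceddbbfecf
   2 |  16 | bbfecf
   3 |   7 | bdaafceddbbfecf
   4 |   2 | bdebfbdaafceddbbfecf
   5 |   5 | bfbdaafceddbbfecf
   6 |   0 | bfbdebfbdaafceddbbfecf
   7 |  17 | bfecf
   8 |  12 | ceddbbfecf
   9 |  20 | cf
  10 |   8 | daafceddbbfecf
  11 |  15 | dbbfecf
  12 |  14 | ddbbfecf
  13 |   3 | debfbdaafceddbbfecf
  14 |   4 | ebfbdaafceddbbfecf
  15 |  19 | ecf
  16 |  13 | eddbbfecf
  17 |  21 | f
  18 |   6 | fbdaafceddbbfecf
  19 |   1 | fbdebfbdaafceddbbfecf
  20 |  11 | fceddbbfecf
  21 |  18 | fecf

SA = [9, 10, 16, 7, 2, 5, 0, 17, 12, 20, 8, 15, 14, 3, 4, 19, 13, 21, 6, 1, 11, 18]
[i] adj suffixes → lcp
  [1] 9/10 → 1 ('a')
  [2] 10/16 → 0 ('')
  [3] 16/7 → 1 ('b')
  [4] 7/2 → 2 ('bd')
  [5] 2/5 → 1 ('b')
  [6] 5/0 → 4 ('bfbd')
  [7] 0/17 → 2 ('bf')
  [8] 17/12 → 0 ('')
  [9] 12/20 → 1 ('c')
  [10] 20/8 → 0 ('')
  [11] 8/15 → 1 ('d')
  [12] 15/14 → 1 ('d')
  [13] 14/3 → 1 ('d')
  [14] 3/4 → 0 ('')
  [15] 4/19 → 1 ('e')
  [16] 19/13 → 1 ('e')
  [17] 13/21 → 0 ('')
  [18] 21/6 → 1 ('f')
  [19] 6/1 → 3 ('fbd')
  [20] 1/11 → 1 ('f')
  [21] 11/18 → 1 ('f')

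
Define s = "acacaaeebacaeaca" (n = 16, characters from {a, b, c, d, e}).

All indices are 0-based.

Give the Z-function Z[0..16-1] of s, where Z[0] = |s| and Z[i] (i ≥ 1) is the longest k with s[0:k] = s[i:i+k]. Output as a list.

[16, 0, 3, 0, 1, 1, 0, 0, 0, 3, 0, 1, 0, 3, 0, 1]

Z[0]=16
i=1: i≥r, start 0; Z[1]=0
i=2: i≥r, start 0; Z[2]=3 extend→box=[2,5)
i=3: min(r-i=2, Z[1]=0)=0; Z[3]=0
i=4: min(r-i=1, Z[2]=3)=1; Z[4]=1
i=5: i≥r, start 0; Z[5]=1 extend→box=[5,6)
i=6: i≥r, start 0; Z[6]=0
i=7: i≥r, start 0; Z[7]=0
i=8: i≥r, start 0; Z[8]=0
i=9: i≥r, start 0; Z[9]=3 extend→box=[9,12)
i=10: min(r-i=2, Z[1]=0)=0; Z[10]=0
i=11: min(r-i=1, Z[2]=3)=1; Z[11]=1
i=12: i≥r, start 0; Z[12]=0
i=13: i≥r, start 0; Z[13]=3 extend→box=[13,16)
i=14: min(r-i=2, Z[1]=0)=0; Z[14]=0
i=15: min(r-i=1, Z[2]=3)=1; Z[15]=1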